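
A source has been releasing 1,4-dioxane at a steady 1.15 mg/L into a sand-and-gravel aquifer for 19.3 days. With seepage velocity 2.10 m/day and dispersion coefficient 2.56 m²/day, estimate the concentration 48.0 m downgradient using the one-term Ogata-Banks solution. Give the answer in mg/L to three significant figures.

0.260 mg/L

For a continuous step input, C/C₀ ≈ ½·erfc((x−vt)/(2√(Dt))).
vt = 2.10 × 19.3 = 40.53 m and 2√(Dt) = 2√(2.56 × 19.3) = 14.06 m.
Argument (x−vt)/(2√(Dt)) = (48.0 − 40.53)/14.06 = 0.5313; ½·erfc(0.5313) = 0.2262.
C = 1.15 × 0.2262 = 0.260 mg/L.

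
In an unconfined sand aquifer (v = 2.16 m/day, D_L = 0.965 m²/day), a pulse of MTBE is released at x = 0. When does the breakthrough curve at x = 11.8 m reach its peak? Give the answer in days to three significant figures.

5.26 days

For the 1D instantaneous-source solution, setting ∂C/∂t = 0 at fixed x gives v²t² + 2Dt − x² = 0, so t = (√(D² + v²x²) − D)/v².
√(D² + v²x²) = √(0.965² + 2.16² × 11.8²) = 25.51; v² = 4.6656.
t = (25.51 − 0.965)/4.6656 = 5.26 days (vs. the pure-advection estimate x/v = 5.46 d).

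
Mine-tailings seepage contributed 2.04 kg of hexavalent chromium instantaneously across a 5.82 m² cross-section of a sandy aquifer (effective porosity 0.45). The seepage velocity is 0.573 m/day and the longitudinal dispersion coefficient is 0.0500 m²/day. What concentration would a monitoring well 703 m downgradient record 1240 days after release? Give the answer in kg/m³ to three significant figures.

0.0222 kg/m³

For an instantaneous plane source, C(x,t) = M/(n_e·A·√(4πDt)) · exp(−(x−vt)²/(4Dt)), with n_e·A the pore (flow) area.
Plume center vt = 0.573 × 1240 = 710.52 m, so the well at 703 m is 7.52 m upgradient of the peak.
√(4πDt) = 27.91 m, giving peak height M/(n_e·A·√(4πDt)) = 2.04/(0.45 × 5.82 × 27.91) = 0.02791 kg/m³.
(x−vt)²/(4Dt) = (-7.52)²/(4 × 0.0500 × 1240) = 0.2280; exp(−0.2280) = 0.7961.
C = 0.02791 × 0.7961 = 0.0222 kg/m³.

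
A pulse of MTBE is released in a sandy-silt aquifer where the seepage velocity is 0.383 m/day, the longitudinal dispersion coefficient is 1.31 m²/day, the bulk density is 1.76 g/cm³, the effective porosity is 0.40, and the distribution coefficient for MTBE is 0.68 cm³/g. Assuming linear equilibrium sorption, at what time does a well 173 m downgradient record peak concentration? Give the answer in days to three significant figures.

Retardation factor R = 1 + ρ_b·K_d/n = 1 + 1.76 × 0.68/0.40 = 3.992.
Sorption retards both mechanisms: v_R = v/R = 0.09594 m/day, D_R = D/R = 0.3282 m²/day.
Peak time from v_R²t² + 2D_R t − x² = 0: t = (√(D_R² + v_R²x²) − D_R)/v_R².
√(D_R² + v_R²x²) = √(0.3282² + 0.09594² × 173²) = 16.60; v_R² = 0.009204.
t = (16.60 − 0.3282)/0.009204 = 1770 days.

1770 days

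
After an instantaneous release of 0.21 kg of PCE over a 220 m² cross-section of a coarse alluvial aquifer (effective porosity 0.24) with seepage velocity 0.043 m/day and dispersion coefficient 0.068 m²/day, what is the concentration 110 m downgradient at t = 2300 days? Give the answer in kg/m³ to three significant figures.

For an instantaneous plane source, C(x,t) = M/(n_e·A·√(4πDt)) · exp(−(x−vt)²/(4Dt)), with n_e·A the pore (flow) area.
Plume center vt = 0.043 × 2300 = 98.9 m, so the well at 110 m is 11.1 m downgradient of the peak.
√(4πDt) = 44.33 m, giving peak height M/(n_e·A·√(4πDt)) = 0.21/(0.24 × 220 × 44.33) = 8.972e-05 kg/m³.
(x−vt)²/(4Dt) = (11.1)²/(4 × 0.068 × 2300) = 0.1969; exp(−0.1969) = 0.8213.
C = 8.972e-05 × 0.8213 = 7.37e-05 kg/m³.

7.37e-05 kg/m³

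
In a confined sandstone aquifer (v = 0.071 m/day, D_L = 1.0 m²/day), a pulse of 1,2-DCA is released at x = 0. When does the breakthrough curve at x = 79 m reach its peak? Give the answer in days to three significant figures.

For the 1D instantaneous-source solution, setting ∂C/∂t = 0 at fixed x gives v²t² + 2Dt − x² = 0, so t = (√(D² + v²x²) − D)/v².
√(D² + v²x²) = √(1.0² + 0.071² × 79²) = 5.697; v² = 0.005041.
t = (5.697 − 1.0)/0.005041 = 932 days (vs. the pure-advection estimate x/v = 1110 d).

932 days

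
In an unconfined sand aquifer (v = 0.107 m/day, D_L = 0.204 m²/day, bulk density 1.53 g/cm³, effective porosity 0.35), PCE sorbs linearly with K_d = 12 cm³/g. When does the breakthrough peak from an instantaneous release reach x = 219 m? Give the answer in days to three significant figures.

108000 days

Retardation factor R = 1 + ρ_b·K_d/n = 1 + 1.53 × 12/0.35 = 53.46.
Sorption retards both mechanisms: v_R = v/R = 0.002001 m/day, D_R = D/R = 0.003816 m²/day.
Peak time from v_R²t² + 2D_R t − x² = 0: t = (√(D_R² + v_R²x²) − D_R)/v_R².
√(D_R² + v_R²x²) = √(0.003816² + 0.002001² × 219²) = 0.4382; v_R² = 4.004e-06.
t = (0.4382 − 0.003816)/4.004e-06 = 108000 days.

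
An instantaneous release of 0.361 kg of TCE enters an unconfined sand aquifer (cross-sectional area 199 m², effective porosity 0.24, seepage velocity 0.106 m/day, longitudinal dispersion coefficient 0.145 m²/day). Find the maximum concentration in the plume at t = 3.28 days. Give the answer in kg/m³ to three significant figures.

The peak of an instantaneous 1D plume sits at x = vt; there the Gaussian factor is 1 and C_max = M/(n_e·A·√(4πDt)), where n_e·A is the pore area the mass is dissolved in.
√(4πDt) = √(4π × 0.145 × 3.28) = 2.445 m, so C_max = 0.361/(0.24 × 199 × 2.445) = 0.00309 kg/m³.

0.00309 kg/m³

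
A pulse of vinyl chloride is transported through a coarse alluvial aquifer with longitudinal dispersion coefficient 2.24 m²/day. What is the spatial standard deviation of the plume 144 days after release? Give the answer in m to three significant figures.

25.4 m

Dispersive spreading gives a Gaussian with σ² = 2Dt; advection only shifts the center.
σ = √(2 × 2.24 × 144) = 25.4 m.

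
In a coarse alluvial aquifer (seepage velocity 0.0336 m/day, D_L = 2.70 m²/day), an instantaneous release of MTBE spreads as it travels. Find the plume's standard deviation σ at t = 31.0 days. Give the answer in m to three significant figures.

12.9 m

Dispersive spreading gives a Gaussian with σ² = 2Dt; advection only shifts the center.
σ = √(2 × 2.70 × 31.0) = 12.9 m.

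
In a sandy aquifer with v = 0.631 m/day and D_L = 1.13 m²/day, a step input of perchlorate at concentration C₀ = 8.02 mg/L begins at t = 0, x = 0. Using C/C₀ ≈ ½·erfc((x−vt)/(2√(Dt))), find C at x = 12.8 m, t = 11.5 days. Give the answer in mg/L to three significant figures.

1.11 mg/L

For a continuous step input, C/C₀ ≈ ½·erfc((x−vt)/(2√(Dt))).
vt = 0.631 × 11.5 = 7.2565 m and 2√(Dt) = 2√(1.13 × 11.5) = 7.210 m.
Argument (x−vt)/(2√(Dt)) = (12.8 − 7.2565)/7.210 = 0.7689; ½·erfc(0.7689) = 0.1384.
C = 8.02 × 0.1384 = 1.11 mg/L.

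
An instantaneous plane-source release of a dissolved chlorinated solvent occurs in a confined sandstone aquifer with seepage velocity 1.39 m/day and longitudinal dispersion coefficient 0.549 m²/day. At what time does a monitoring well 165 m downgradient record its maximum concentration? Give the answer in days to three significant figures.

For the 1D instantaneous-source solution, setting ∂C/∂t = 0 at fixed x gives v²t² + 2Dt − x² = 0, so t = (√(D² + v²x²) − D)/v².
√(D² + v²x²) = √(0.549² + 1.39² × 165²) = 229.4; v² = 1.9321.
t = (229.4 − 0.549)/1.9321 = 118 days (vs. the pure-advection estimate x/v = 119 d).

118 days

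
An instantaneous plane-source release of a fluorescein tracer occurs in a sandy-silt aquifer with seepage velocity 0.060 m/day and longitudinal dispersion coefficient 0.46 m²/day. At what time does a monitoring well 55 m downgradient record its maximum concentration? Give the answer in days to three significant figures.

For the 1D instantaneous-source solution, setting ∂C/∂t = 0 at fixed x gives v²t² + 2Dt − x² = 0, so t = (√(D² + v²x²) − D)/v².
√(D² + v²x²) = √(0.46² + 0.060² × 55²) = 3.332; v² = 0.0036.
t = (3.332 − 0.46)/0.0036 = 798 days (vs. the pure-advection estimate x/v = 917 d).

798 days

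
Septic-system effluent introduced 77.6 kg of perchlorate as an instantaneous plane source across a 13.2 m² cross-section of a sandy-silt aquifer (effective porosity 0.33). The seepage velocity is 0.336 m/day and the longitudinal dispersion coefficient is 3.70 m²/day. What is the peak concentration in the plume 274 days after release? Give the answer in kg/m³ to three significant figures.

0.158 kg/m³

The peak of an instantaneous 1D plume sits at x = vt; there the Gaussian factor is 1 and C_max = M/(n_e·A·√(4πDt)), where n_e·A is the pore area the mass is dissolved in.
√(4πDt) = √(4π × 3.70 × 274) = 112.9 m, so C_max = 77.6/(0.33 × 13.2 × 112.9) = 0.158 kg/m³.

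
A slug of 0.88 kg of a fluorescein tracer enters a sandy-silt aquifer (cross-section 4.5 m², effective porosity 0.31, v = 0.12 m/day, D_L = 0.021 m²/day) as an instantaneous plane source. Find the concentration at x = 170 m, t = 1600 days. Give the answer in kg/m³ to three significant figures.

0.000838 kg/m³

For an instantaneous plane source, C(x,t) = M/(n_e·A·√(4πDt)) · exp(−(x−vt)²/(4Dt)), with n_e·A the pore (flow) area.
Plume center vt = 0.12 × 1600 = 192 m, so the well at 170 m is 22 m upgradient of the peak.
√(4πDt) = 20.55 m, giving peak height M/(n_e·A·√(4πDt)) = 0.88/(0.31 × 4.5 × 20.55) = 0.03070 kg/m³.
(x−vt)²/(4Dt) = (-22)²/(4 × 0.021 × 1600) = 3.601; exp(−3.601) = 0.02730.
C = 0.03070 × 0.02730 = 0.000838 kg/m³.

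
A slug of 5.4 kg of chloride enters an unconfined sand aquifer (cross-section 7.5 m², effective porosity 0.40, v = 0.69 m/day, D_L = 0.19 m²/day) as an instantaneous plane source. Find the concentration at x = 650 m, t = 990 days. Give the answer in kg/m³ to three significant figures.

0.00863 kg/m³

For an instantaneous plane source, C(x,t) = M/(n_e·A·√(4πDt)) · exp(−(x−vt)²/(4Dt)), with n_e·A the pore (flow) area.
Plume center vt = 0.69 × 990 = 683.1 m, so the well at 650 m is 33.1 m upgradient of the peak.
√(4πDt) = 48.62 m, giving peak height M/(n_e·A·√(4πDt)) = 5.4/(0.40 × 7.5 × 48.62) = 0.03702 kg/m³.
(x−vt)²/(4Dt) = (-33.1)²/(4 × 0.19 × 990) = 1.456; exp(−1.456) = 0.2332.
C = 0.03702 × 0.2332 = 0.00863 kg/m³.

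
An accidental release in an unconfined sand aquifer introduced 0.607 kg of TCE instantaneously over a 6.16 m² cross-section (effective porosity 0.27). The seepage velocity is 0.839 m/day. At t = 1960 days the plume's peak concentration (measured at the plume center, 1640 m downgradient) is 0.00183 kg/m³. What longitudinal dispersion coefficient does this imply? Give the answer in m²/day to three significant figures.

1.61 m²/day

At the plume center C_max = M/(n_e·A·√(4πDt)), so D = M²/(4πt·(n_e·A·C_max)²).
n_e·A·C_max = 0.27 × 6.16 × 0.00183 = 0.003044 kg/m.
D = 0.607²/(4π × 1960 × 0.003044²) = 1.61 m²/day.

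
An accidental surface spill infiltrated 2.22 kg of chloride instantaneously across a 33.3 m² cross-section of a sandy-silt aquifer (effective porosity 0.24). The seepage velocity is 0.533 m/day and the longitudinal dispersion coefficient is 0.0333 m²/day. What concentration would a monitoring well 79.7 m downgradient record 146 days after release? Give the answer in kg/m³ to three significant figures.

0.0296 kg/m³

For an instantaneous plane source, C(x,t) = M/(n_e·A·√(4πDt)) · exp(−(x−vt)²/(4Dt)), with n_e·A the pore (flow) area.
Plume center vt = 0.533 × 146 = 77.818 m, so the well at 79.7 m is 1.882 m downgradient of the peak.
√(4πDt) = 7.816 m, giving peak height M/(n_e·A·√(4πDt)) = 2.22/(0.24 × 33.3 × 7.816) = 0.03554 kg/m³.
(x−vt)²/(4Dt) = (1.882)²/(4 × 0.0333 × 146) = 0.1821; exp(−0.1821) = 0.8335.
C = 0.03554 × 0.8335 = 0.0296 kg/m³.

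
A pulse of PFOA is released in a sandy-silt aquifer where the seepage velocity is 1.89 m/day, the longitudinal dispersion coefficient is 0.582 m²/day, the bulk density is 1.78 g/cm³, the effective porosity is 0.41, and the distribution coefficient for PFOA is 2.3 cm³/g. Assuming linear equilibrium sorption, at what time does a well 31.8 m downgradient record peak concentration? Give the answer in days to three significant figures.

Retardation factor R = 1 + ρ_b·K_d/n = 1 + 1.78 × 2.3/0.41 = 10.99.
Sorption retards both mechanisms: v_R = v/R = 0.1720 m/day, D_R = D/R = 0.05296 m²/day.
Peak time from v_R²t² + 2D_R t − x² = 0: t = (√(D_R² + v_R²x²) − D_R)/v_R².
√(D_R² + v_R²x²) = √(0.05296² + 0.1720² × 31.8²) = 5.470; v_R² = 0.02958.
t = (5.470 − 0.05296)/0.02958 = 183 days.

183 days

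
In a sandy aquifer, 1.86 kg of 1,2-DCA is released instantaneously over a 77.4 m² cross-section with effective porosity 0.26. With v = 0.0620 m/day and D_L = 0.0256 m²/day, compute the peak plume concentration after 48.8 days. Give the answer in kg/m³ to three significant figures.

0.0233 kg/m³

The peak of an instantaneous 1D plume sits at x = vt; there the Gaussian factor is 1 and C_max = M/(n_e·A·√(4πDt)), where n_e·A is the pore area the mass is dissolved in.
√(4πDt) = √(4π × 0.0256 × 48.8) = 3.962 m, so C_max = 1.86/(0.26 × 77.4 × 3.962) = 0.0233 kg/m³.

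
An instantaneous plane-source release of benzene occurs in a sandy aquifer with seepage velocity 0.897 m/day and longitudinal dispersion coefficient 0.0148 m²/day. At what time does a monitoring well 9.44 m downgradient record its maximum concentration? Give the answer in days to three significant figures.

10.5 days

For the 1D instantaneous-source solution, setting ∂C/∂t = 0 at fixed x gives v²t² + 2Dt − x² = 0, so t = (√(D² + v²x²) − D)/v².
√(D² + v²x²) = √(0.0148² + 0.897² × 9.44²) = 8.468; v² = 0.804609.
t = (8.468 − 0.0148)/0.804609 = 10.5 days (vs. the pure-advection estimate x/v = 10.5 d).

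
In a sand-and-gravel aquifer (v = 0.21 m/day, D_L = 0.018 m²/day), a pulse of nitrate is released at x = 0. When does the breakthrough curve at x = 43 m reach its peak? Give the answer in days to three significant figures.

For the 1D instantaneous-source solution, setting ∂C/∂t = 0 at fixed x gives v²t² + 2Dt − x² = 0, so t = (√(D² + v²x²) − D)/v².
√(D² + v²x²) = √(0.018² + 0.21² × 43²) = 9.030; v² = 0.0441.
t = (9.030 − 0.018)/0.0441 = 204 days (vs. the pure-advection estimate x/v = 205 d).

204 days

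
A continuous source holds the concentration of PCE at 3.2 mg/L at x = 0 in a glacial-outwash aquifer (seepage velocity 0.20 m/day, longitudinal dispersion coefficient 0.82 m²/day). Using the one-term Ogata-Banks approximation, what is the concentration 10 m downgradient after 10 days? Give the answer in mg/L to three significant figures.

For a continuous step input, C/C₀ ≈ ½·erfc((x−vt)/(2√(Dt))).
vt = 0.20 × 10 = 2 m and 2√(Dt) = 2√(0.82 × 10) = 5.727 m.
Argument (x−vt)/(2√(Dt)) = (10 − 2)/5.727 = 1.397; ½·erfc(1.397) = 0.02410.
C = 3.2 × 0.02410 = 0.0771 mg/L.

0.0771 mg/L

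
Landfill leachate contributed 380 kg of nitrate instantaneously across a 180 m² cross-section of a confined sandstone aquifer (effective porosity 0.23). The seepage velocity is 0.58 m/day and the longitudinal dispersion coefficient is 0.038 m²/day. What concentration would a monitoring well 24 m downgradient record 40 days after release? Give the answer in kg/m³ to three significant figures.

1.89 kg/m³

For an instantaneous plane source, C(x,t) = M/(n_e·A·√(4πDt)) · exp(−(x−vt)²/(4Dt)), with n_e·A the pore (flow) area.
Plume center vt = 0.58 × 40 = 23.2 m, so the well at 24 m is 0.8 m downgradient of the peak.
√(4πDt) = 4.370 m, giving peak height M/(n_e·A·√(4πDt)) = 380/(0.23 × 180 × 4.370) = 2.100 kg/m³.
(x−vt)²/(4Dt) = (0.8)²/(4 × 0.038 × 40) = 0.1053; exp(−0.1053) = 0.9001.
C = 2.100 × 0.9001 = 1.89 kg/m³.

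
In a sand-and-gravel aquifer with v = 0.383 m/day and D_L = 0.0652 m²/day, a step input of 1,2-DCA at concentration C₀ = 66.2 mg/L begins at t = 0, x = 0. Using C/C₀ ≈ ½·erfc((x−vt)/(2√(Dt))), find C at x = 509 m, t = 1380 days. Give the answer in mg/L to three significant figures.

61.4 mg/L

For a continuous step input, C/C₀ ≈ ½·erfc((x−vt)/(2√(Dt))).
vt = 0.383 × 1380 = 528.54 m and 2√(Dt) = 2√(0.0652 × 1380) = 18.97 m.
Argument (x−vt)/(2√(Dt)) = (509 − 528.54)/18.97 = -1.030; ½·erfc(-1.030) = 0.9274.
C = 66.2 × 0.9274 = 61.4 mg/L.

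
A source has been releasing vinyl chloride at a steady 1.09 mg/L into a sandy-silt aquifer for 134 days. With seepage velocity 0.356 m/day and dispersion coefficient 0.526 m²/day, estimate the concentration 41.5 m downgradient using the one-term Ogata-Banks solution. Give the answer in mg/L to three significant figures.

For a continuous step input, C/C₀ ≈ ½·erfc((x−vt)/(2√(Dt))).
vt = 0.356 × 134 = 47.704 m and 2√(Dt) = 2√(0.526 × 134) = 16.79 m.
Argument (x−vt)/(2√(Dt)) = (41.5 − 47.704)/16.79 = -0.3695; ½·erfc(-0.3695) = 0.6994.
C = 1.09 × 0.6994 = 0.762 mg/L.

0.762 mg/L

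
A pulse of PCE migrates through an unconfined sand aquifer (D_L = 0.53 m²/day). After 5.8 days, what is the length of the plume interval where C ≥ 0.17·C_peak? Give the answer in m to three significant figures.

9.34 m

The plume is Gaussian with σ = √(2Dt) = √(2 × 0.53 × 5.8) = 2.480 m.
C/C_peak = exp(−Δx²/(2σ²)) = 0.17 ⇒ Δx = σ·√(−2 ln 0.17) = 2.480 × 1.883 = 4.670 m.
Width = 2Δx = 9.34 m.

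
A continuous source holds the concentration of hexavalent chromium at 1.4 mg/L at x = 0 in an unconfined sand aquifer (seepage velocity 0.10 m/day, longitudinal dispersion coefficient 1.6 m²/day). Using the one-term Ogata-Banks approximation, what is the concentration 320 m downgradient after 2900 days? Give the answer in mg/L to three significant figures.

0.529 mg/L

For a continuous step input, C/C₀ ≈ ½·erfc((x−vt)/(2√(Dt))).
vt = 0.10 × 2900 = 290 m and 2√(Dt) = 2√(1.6 × 2900) = 136.2 m.
Argument (x−vt)/(2√(Dt)) = (320 − 290)/136.2 = 0.2203; ½·erfc(0.2203) = 0.3777.
C = 1.4 × 0.3777 = 0.529 mg/L.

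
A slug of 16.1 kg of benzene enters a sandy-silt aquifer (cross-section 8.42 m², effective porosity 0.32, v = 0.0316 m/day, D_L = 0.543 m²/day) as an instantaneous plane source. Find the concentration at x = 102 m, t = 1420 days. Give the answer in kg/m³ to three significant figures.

0.0211 kg/m³

For an instantaneous plane source, C(x,t) = M/(n_e·A·√(4πDt)) · exp(−(x−vt)²/(4Dt)), with n_e·A the pore (flow) area.
Plume center vt = 0.0316 × 1420 = 44.872 m, so the well at 102 m is 57.128 m downgradient of the peak.
√(4πDt) = 98.43 m, giving peak height M/(n_e·A·√(4πDt)) = 16.1/(0.32 × 8.42 × 98.43) = 0.06071 kg/m³.
(x−vt)²/(4Dt) = (57.128)²/(4 × 0.543 × 1420) = 1.058; exp(−1.058) = 0.3471.
C = 0.06071 × 0.3471 = 0.0211 kg/m³.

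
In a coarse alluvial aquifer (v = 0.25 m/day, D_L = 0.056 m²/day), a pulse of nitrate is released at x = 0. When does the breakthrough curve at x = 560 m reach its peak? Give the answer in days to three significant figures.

For the 1D instantaneous-source solution, setting ∂C/∂t = 0 at fixed x gives v²t² + 2Dt − x² = 0, so t = (√(D² + v²x²) − D)/v².
√(D² + v²x²) = √(0.056² + 0.25² × 560²) = 140.0; v² = 0.0625.
t = (140.0 − 0.056)/0.0625 = 2240 days (vs. the pure-advection estimate x/v = 2240 d).

2240 days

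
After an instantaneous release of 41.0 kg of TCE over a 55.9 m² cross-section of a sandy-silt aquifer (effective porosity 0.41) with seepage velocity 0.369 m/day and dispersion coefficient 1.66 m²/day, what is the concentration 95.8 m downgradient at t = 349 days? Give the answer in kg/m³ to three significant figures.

0.0131 kg/m³

For an instantaneous plane source, C(x,t) = M/(n_e·A·√(4πDt)) · exp(−(x−vt)²/(4Dt)), with n_e·A the pore (flow) area.
Plume center vt = 0.369 × 349 = 128.781 m, so the well at 95.8 m is 32.981 m upgradient of the peak.
√(4πDt) = 85.32 m, giving peak height M/(n_e·A·√(4πDt)) = 41.0/(0.41 × 55.9 × 85.32) = 0.02097 kg/m³.
(x−vt)²/(4Dt) = (-32.981)²/(4 × 1.66 × 349) = 0.4694; exp(−0.4694) = 0.6254.
C = 0.02097 × 0.6254 = 0.0131 kg/m³.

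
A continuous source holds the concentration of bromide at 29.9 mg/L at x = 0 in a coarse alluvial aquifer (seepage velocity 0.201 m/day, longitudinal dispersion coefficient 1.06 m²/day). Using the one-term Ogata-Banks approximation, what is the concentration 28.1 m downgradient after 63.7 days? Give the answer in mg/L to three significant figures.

2.81 mg/L

For a continuous step input, C/C₀ ≈ ½·erfc((x−vt)/(2√(Dt))).
vt = 0.201 × 63.7 = 12.8037 m and 2√(Dt) = 2√(1.06 × 63.7) = 16.43 m.
Argument (x−vt)/(2√(Dt)) = (28.1 − 12.8037)/16.43 = 0.9310; ½·erfc(0.9310) = 0.09398.
C = 29.9 × 0.09398 = 2.81 mg/L.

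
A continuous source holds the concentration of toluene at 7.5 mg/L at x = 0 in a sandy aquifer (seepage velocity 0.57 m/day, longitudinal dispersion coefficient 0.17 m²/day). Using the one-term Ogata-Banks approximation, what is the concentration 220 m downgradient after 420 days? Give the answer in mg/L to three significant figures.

For a continuous step input, C/C₀ ≈ ½·erfc((x−vt)/(2√(Dt))).
vt = 0.57 × 420 = 239.4 m and 2√(Dt) = 2√(0.17 × 420) = 16.90 m.
Argument (x−vt)/(2√(Dt)) = (220 − 239.4)/16.90 = -1.148; ½·erfc(-1.148) = 0.9478.
C = 7.5 × 0.9478 = 7.11 mg/L.

7.11 mg/L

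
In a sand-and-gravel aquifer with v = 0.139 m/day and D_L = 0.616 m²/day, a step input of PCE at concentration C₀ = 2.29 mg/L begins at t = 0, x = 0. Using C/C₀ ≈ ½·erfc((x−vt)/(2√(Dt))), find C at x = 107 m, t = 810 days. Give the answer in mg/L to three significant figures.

For a continuous step input, C/C₀ ≈ ½·erfc((x−vt)/(2√(Dt))).
vt = 0.139 × 810 = 112.59 m and 2√(Dt) = 2√(0.616 × 810) = 44.67 m.
Argument (x−vt)/(2√(Dt)) = (107 − 112.59)/44.67 = -0.1251; ½·erfc(-0.1251) = 0.5702.
C = 2.29 × 0.5702 = 1.31 mg/L.

1.31 mg/L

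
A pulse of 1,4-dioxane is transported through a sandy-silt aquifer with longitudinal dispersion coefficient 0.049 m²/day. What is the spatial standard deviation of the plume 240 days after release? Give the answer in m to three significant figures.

Dispersive spreading gives a Gaussian with σ² = 2Dt; advection only shifts the center.
σ = √(2 × 0.049 × 240) = 4.85 m.

4.85 m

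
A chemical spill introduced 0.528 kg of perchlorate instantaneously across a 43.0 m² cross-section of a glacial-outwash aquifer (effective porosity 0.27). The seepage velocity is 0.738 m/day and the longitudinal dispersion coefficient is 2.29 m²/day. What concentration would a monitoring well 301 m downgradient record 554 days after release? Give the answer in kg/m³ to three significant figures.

For an instantaneous plane source, C(x,t) = M/(n_e·A·√(4πDt)) · exp(−(x−vt)²/(4Dt)), with n_e·A the pore (flow) area.
Plume center vt = 0.738 × 554 = 408.852 m, so the well at 301 m is 107.852 m upgradient of the peak.
√(4πDt) = 126.3 m, giving peak height M/(n_e·A·√(4πDt)) = 0.528/(0.27 × 43.0 × 126.3) = 0.0003601 kg/m³.
(x−vt)²/(4Dt) = (-107.852)²/(4 × 2.29 × 554) = 2.292; exp(−2.292) = 0.1011.
C = 0.0003601 × 0.1011 = 3.64e-05 kg/m³.

3.64e-05 kg/m³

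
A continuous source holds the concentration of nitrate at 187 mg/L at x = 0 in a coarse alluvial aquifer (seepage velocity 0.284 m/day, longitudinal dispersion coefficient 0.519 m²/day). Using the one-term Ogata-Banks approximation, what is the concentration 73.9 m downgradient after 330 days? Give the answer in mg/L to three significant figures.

For a continuous step input, C/C₀ ≈ ½·erfc((x−vt)/(2√(Dt))).
vt = 0.284 × 330 = 93.72 m and 2√(Dt) = 2√(0.519 × 330) = 26.17 m.
Argument (x−vt)/(2√(Dt)) = (73.9 − 93.72)/26.17 = -0.7574; ½·erfc(-0.7574) = 0.8579.
C = 187 × 0.8579 = 160 mg/L.

160 mg/L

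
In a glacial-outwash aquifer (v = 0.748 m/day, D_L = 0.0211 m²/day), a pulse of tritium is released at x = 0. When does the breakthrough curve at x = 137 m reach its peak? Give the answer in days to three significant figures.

183 days

For the 1D instantaneous-source solution, setting ∂C/∂t = 0 at fixed x gives v²t² + 2Dt − x² = 0, so t = (√(D² + v²x²) − D)/v².
√(D² + v²x²) = √(0.0211² + 0.748² × 137²) = 102.5; v² = 0.559504.
t = (102.5 − 0.0211)/0.559504 = 183 days (vs. the pure-advection estimate x/v = 183 d).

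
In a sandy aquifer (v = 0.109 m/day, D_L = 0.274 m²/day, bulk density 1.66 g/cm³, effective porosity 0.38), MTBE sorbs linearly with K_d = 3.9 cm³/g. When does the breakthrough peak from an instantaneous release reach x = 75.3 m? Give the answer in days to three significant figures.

12100 days

Retardation factor R = 1 + ρ_b·K_d/n = 1 + 1.66 × 3.9/0.38 = 18.04.
Sorption retards both mechanisms: v_R = v/R = 0.006042 m/day, D_R = D/R = 0.01519 m²/day.
Peak time from v_R²t² + 2D_R t − x² = 0: t = (√(D_R² + v_R²x²) − D_R)/v_R².
√(D_R² + v_R²x²) = √(0.01519² + 0.006042² × 75.3²) = 0.4552; v_R² = 3.651e-05.
t = (0.4552 − 0.01519)/3.651e-05 = 12100 days.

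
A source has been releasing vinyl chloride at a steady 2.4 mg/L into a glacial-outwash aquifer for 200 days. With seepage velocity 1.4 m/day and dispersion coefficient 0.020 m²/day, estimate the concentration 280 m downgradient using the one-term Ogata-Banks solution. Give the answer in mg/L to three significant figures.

For a continuous step input, C/C₀ ≈ ½·erfc((x−vt)/(2√(Dt))).
vt = 1.4 × 200 = 280 m and 2√(Dt) = 2√(0.020 × 200) = 4.000 m.
Argument (x−vt)/(2√(Dt)) = (280 − 280)/4.000 = 0; ½·erfc(0) = 0.5000.
C = 2.4 × 0.5000 = 1.20 mg/L.

1.20 mg/L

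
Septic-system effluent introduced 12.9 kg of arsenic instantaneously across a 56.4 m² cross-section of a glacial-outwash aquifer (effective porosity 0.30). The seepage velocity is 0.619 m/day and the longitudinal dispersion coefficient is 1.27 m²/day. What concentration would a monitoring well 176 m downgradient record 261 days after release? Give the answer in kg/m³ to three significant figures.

For an instantaneous plane source, C(x,t) = M/(n_e·A·√(4πDt)) · exp(−(x−vt)²/(4Dt)), with n_e·A the pore (flow) area.
Plume center vt = 0.619 × 261 = 161.559 m, so the well at 176 m is 14.441 m downgradient of the peak.
√(4πDt) = 64.54 m, giving peak height M/(n_e·A·√(4πDt)) = 12.9/(0.30 × 56.4 × 64.54) = 0.01181 kg/m³.
(x−vt)²/(4Dt) = (14.441)²/(4 × 1.27 × 261) = 0.1573; exp(−0.1573) = 0.8544.
C = 0.01181 × 0.8544 = 0.0101 kg/m³.

0.0101 kg/m³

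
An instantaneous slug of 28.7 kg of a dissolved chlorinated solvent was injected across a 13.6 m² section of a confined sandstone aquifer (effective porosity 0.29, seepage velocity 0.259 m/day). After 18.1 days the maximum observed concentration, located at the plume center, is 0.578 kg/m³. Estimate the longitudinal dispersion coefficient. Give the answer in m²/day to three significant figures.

0.697 m²/day

At the plume center C_max = M/(n_e·A·√(4πDt)), so D = M²/(4πt·(n_e·A·C_max)²).
n_e·A·C_max = 0.29 × 13.6 × 0.578 = 2.280 kg/m.
D = 28.7²/(4π × 18.1 × 2.280²) = 0.697 m²/day.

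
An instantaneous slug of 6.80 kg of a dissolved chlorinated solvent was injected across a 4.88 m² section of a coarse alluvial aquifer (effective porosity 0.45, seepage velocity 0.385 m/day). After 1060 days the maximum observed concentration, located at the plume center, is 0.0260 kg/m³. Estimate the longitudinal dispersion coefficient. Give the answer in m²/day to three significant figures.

1.06 m²/day

At the plume center C_max = M/(n_e·A·√(4πDt)), so D = M²/(4πt·(n_e·A·C_max)²).
n_e·A·C_max = 0.45 × 4.88 × 0.0260 = 0.05710 kg/m.
D = 6.80²/(4π × 1060 × 0.05710²) = 1.06 m²/day.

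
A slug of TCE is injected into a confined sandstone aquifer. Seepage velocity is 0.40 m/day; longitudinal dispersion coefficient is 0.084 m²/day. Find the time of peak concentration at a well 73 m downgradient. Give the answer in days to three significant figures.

182 days

For the 1D instantaneous-source solution, setting ∂C/∂t = 0 at fixed x gives v²t² + 2Dt − x² = 0, so t = (√(D² + v²x²) − D)/v².
√(D² + v²x²) = √(0.084² + 0.40² × 73²) = 29.20; v² = 0.16.
t = (29.20 − 0.084)/0.16 = 182 days (vs. the pure-advection estimate x/v = 182 d).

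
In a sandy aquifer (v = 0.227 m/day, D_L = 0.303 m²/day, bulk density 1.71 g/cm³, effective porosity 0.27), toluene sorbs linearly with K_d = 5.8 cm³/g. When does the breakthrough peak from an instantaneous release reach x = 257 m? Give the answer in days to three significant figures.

Retardation factor R = 1 + ρ_b·K_d/n = 1 + 1.71 × 5.8/0.27 = 37.73.
Sorption retards both mechanisms: v_R = v/R = 0.006016 m/day, D_R = D/R = 0.008031 m²/day.
Peak time from v_R²t² + 2D_R t − x² = 0: t = (√(D_R² + v_R²x²) − D_R)/v_R².
√(D_R² + v_R²x²) = √(0.008031² + 0.006016² × 257²) = 1.546; v_R² = 3.619e-05.
t = (1.546 − 0.008031)/3.619e-05 = 42500 days.

42500 days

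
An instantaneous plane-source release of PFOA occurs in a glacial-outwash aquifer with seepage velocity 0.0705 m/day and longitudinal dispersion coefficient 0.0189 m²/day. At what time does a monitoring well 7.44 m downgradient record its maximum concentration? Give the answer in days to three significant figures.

For the 1D instantaneous-source solution, setting ∂C/∂t = 0 at fixed x gives v²t² + 2Dt − x² = 0, so t = (√(D² + v²x²) − D)/v².
√(D² + v²x²) = √(0.0189² + 0.0705² × 7.44²) = 0.5249; v² = 0.00497025.
t = (0.5249 − 0.0189)/0.00497025 = 102 days (vs. the pure-advection estimate x/v = 106 d).

102 days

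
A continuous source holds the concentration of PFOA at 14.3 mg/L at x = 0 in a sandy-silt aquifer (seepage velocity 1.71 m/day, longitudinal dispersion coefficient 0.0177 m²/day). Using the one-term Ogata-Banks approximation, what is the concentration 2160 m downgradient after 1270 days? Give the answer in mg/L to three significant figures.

For a continuous step input, C/C₀ ≈ ½·erfc((x−vt)/(2√(Dt))).
vt = 1.71 × 1270 = 2171.7 m and 2√(Dt) = 2√(0.0177 × 1270) = 9.482 m.
Argument (x−vt)/(2√(Dt)) = (2160 − 2171.7)/9.482 = -1.234; ½·erfc(-1.234) = 0.9595.
C = 14.3 × 0.9595 = 13.7 mg/L.

13.7 mg/L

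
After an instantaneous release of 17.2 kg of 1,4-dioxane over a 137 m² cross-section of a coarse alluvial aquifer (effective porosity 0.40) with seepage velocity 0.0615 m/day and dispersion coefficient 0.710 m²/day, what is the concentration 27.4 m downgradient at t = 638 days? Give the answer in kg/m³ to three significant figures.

0.00385 kg/m³

For an instantaneous plane source, C(x,t) = M/(n_e·A·√(4πDt)) · exp(−(x−vt)²/(4Dt)), with n_e·A the pore (flow) area.
Plume center vt = 0.0615 × 638 = 39.237 m, so the well at 27.4 m is 11.837 m upgradient of the peak.
√(4πDt) = 75.45 m, giving peak height M/(n_e·A·√(4πDt)) = 17.2/(0.40 × 137 × 75.45) = 0.004160 kg/m³.
(x−vt)²/(4Dt) = (-11.837)²/(4 × 0.710 × 638) = 0.07733; exp(−0.07733) = 0.9256.
C = 0.004160 × 0.9256 = 0.00385 kg/m³.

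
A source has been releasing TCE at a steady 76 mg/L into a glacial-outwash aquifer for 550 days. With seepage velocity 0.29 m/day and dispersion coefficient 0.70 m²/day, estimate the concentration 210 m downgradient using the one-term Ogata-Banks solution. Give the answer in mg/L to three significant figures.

2.61 mg/L

For a continuous step input, C/C₀ ≈ ½·erfc((x−vt)/(2√(Dt))).
vt = 0.29 × 550 = 159.5 m and 2√(Dt) = 2√(0.70 × 550) = 39.24 m.
Argument (x−vt)/(2√(Dt)) = (210 − 159.5)/39.24 = 1.287; ½·erfc(1.287) = 0.03437.
C = 76 × 0.03437 = 2.61 mg/L.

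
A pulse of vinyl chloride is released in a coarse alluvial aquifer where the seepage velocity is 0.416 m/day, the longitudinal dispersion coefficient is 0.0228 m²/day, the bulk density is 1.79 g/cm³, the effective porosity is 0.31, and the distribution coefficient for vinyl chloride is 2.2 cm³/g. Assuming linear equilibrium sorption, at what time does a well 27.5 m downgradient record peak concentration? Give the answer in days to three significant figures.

904 days

Retardation factor R = 1 + ρ_b·K_d/n = 1 + 1.79 × 2.2/0.31 = 13.70.
Sorption retards both mechanisms: v_R = v/R = 0.03036 m/day, D_R = D/R = 0.001664 m²/day.
Peak time from v_R²t² + 2D_R t − x² = 0: t = (√(D_R² + v_R²x²) − D_R)/v_R².
√(D_R² + v_R²x²) = √(0.001664² + 0.03036² × 27.5²) = 0.8349; v_R² = 0.0009217.
t = (0.8349 − 0.001664)/0.0009217 = 904 days.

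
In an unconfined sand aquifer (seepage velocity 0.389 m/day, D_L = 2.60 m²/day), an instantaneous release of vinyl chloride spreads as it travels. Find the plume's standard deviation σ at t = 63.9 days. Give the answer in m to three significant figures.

18.2 m

Dispersive spreading gives a Gaussian with σ² = 2Dt; advection only shifts the center.
σ = √(2 × 2.60 × 63.9) = 18.2 m.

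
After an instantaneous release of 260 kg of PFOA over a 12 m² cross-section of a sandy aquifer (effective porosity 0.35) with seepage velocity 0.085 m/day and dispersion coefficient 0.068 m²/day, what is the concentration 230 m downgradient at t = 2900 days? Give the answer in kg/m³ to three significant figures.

0.881 kg/m³

For an instantaneous plane source, C(x,t) = M/(n_e·A·√(4πDt)) · exp(−(x−vt)²/(4Dt)), with n_e·A the pore (flow) area.
Plume center vt = 0.085 × 2900 = 246.5 m, so the well at 230 m is 16.5 m upgradient of the peak.
√(4πDt) = 49.78 m, giving peak height M/(n_e·A·√(4πDt)) = 260/(0.35 × 12 × 49.78) = 1.244 kg/m³.
(x−vt)²/(4Dt) = (-16.5)²/(4 × 0.068 × 2900) = 0.3451; exp(−0.3451) = 0.7081.
C = 1.244 × 0.7081 = 0.881 kg/m³.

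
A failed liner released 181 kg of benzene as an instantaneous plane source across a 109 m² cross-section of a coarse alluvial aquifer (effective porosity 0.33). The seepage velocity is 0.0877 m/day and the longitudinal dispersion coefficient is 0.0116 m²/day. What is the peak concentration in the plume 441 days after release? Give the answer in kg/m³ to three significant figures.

0.628 kg/m³

The peak of an instantaneous 1D plume sits at x = vt; there the Gaussian factor is 1 and C_max = M/(n_e·A·√(4πDt)), where n_e·A is the pore area the mass is dissolved in.
√(4πDt) = √(4π × 0.0116 × 441) = 8.018 m, so C_max = 181/(0.33 × 109 × 8.018) = 0.628 kg/m³.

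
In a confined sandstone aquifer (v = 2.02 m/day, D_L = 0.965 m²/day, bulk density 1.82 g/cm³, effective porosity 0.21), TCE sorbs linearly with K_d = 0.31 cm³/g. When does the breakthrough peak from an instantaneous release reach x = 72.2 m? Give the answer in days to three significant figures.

Retardation factor R = 1 + ρ_b·K_d/n = 1 + 1.82 × 0.31/0.21 = 3.687.
Sorption retards both mechanisms: v_R = v/R = 0.5479 m/day, D_R = D/R = 0.2617 m²/day.
Peak time from v_R²t² + 2D_R t − x² = 0: t = (√(D_R² + v_R²x²) − D_R)/v_R².
√(D_R² + v_R²x²) = √(0.2617² + 0.5479² × 72.2²) = 39.56; v_R² = 0.3002.
t = (39.56 − 0.2617)/0.3002 = 131 days.

131 days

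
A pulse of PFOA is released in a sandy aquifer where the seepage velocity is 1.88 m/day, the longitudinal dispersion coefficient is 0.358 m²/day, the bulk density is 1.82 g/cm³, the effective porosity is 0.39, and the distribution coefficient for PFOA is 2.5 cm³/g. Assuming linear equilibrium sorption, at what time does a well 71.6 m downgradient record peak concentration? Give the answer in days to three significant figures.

Retardation factor R = 1 + ρ_b·K_d/n = 1 + 1.82 × 2.5/0.39 = 12.67.
Sorption retards both mechanisms: v_R = v/R = 0.1484 m/day, D_R = D/R = 0.02826 m²/day.
Peak time from v_R²t² + 2D_R t − x² = 0: t = (√(D_R² + v_R²x²) − D_R)/v_R².
√(D_R² + v_R²x²) = √(0.02826² + 0.1484² × 71.6²) = 10.63; v_R² = 0.02202.
t = (10.63 − 0.02826)/0.02202 = 481 days.

481 days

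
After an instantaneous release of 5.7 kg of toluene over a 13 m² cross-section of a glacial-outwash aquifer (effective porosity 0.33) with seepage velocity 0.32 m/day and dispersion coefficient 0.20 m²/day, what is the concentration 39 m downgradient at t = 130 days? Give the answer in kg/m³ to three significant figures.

0.0689 kg/m³

For an instantaneous plane source, C(x,t) = M/(n_e·A·√(4πDt)) · exp(−(x−vt)²/(4Dt)), with n_e·A the pore (flow) area.
Plume center vt = 0.32 × 130 = 41.6 m, so the well at 39 m is 2.6 m upgradient of the peak.
√(4πDt) = 18.08 m, giving peak height M/(n_e·A·√(4πDt)) = 5.7/(0.33 × 13 × 18.08) = 0.07349 kg/m³.
(x−vt)²/(4Dt) = (-2.6)²/(4 × 0.20 × 130) = 0.06500; exp(−0.06500) = 0.9371.
C = 0.07349 × 0.9371 = 0.0689 kg/m³.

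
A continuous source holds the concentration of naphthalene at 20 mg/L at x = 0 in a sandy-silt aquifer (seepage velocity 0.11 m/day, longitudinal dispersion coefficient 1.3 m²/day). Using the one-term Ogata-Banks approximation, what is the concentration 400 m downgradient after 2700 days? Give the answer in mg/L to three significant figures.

For a continuous step input, C/C₀ ≈ ½·erfc((x−vt)/(2√(Dt))).
vt = 0.11 × 2700 = 297 m and 2√(Dt) = 2√(1.3 × 2700) = 118.5 m.
Argument (x−vt)/(2√(Dt)) = (400 − 297)/118.5 = 0.8692; ½·erfc(0.8692) = 0.1095.
C = 20 × 0.1095 = 2.19 mg/L.

2.19 mg/L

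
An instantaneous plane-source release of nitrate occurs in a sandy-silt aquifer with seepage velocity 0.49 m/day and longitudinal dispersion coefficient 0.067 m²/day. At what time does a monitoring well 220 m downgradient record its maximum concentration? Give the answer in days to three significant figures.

For the 1D instantaneous-source solution, setting ∂C/∂t = 0 at fixed x gives v²t² + 2Dt − x² = 0, so t = (√(D² + v²x²) − D)/v².
√(D² + v²x²) = √(0.067² + 0.49² × 220²) = 107.8; v² = 0.2401.
t = (107.8 − 0.067)/0.2401 = 449 days (vs. the pure-advection estimate x/v = 449 d).

449 days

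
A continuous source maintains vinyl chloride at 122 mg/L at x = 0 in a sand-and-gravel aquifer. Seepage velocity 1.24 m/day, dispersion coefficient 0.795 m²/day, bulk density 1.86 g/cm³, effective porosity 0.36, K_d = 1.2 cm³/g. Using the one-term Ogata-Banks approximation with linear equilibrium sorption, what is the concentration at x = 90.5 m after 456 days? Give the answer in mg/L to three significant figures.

Retardation factor R = 1 + ρ_b·K_d/n = 1 + 1.86 × 1.2/0.36 = 7.200.
Sorption retards both mechanisms: v_R = v/R = 0.1722 m/day, D_R = D/R = 0.1104 m²/day.
v_R·t = 0.1722 × 456 = 78.5232 m; 2√(D_R t) = 14.19 m; argument = (90.5 − 78.5232)/14.19 = 0.8440.
C = C₀ × ½·erfc(0.8440) = 122 × 0.1163 = 14.2 mg/L.

14.2 mg/L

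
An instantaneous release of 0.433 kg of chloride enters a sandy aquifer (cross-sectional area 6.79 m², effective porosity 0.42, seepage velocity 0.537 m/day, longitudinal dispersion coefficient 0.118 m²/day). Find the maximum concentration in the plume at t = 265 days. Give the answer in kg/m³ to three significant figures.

0.00766 kg/m³

The peak of an instantaneous 1D plume sits at x = vt; there the Gaussian factor is 1 and C_max = M/(n_e·A·√(4πDt)), where n_e·A is the pore area the mass is dissolved in.
√(4πDt) = √(4π × 0.118 × 265) = 19.82 m, so C_max = 0.433/(0.42 × 6.79 × 19.82) = 0.00766 kg/m³.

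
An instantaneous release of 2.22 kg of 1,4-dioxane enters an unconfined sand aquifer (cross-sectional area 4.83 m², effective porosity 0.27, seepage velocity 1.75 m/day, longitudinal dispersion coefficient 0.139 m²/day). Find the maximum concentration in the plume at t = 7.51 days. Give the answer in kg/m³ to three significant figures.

0.470 kg/m³

The peak of an instantaneous 1D plume sits at x = vt; there the Gaussian factor is 1 and C_max = M/(n_e·A·√(4πDt)), where n_e·A is the pore area the mass is dissolved in.
√(4πDt) = √(4π × 0.139 × 7.51) = 3.622 m, so C_max = 2.22/(0.27 × 4.83 × 3.622) = 0.470 kg/m³.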